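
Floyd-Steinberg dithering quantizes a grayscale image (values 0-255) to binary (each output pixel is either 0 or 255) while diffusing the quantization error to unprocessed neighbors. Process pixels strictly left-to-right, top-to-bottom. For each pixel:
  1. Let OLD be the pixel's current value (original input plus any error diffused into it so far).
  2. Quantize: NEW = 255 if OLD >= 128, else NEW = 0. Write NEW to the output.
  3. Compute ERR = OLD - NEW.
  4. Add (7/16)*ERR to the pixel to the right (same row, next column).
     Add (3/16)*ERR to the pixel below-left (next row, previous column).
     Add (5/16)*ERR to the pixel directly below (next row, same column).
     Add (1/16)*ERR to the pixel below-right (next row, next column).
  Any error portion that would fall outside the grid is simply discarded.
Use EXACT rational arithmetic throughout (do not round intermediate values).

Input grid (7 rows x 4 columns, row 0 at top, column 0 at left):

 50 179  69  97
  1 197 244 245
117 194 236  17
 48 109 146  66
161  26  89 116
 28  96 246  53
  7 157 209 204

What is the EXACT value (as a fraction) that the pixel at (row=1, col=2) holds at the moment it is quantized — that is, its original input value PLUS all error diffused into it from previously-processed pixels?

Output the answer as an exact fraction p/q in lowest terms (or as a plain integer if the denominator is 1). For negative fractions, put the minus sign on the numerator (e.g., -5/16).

(0,0): OLD=50 → NEW=0, ERR=50
(0,1): OLD=1607/8 → NEW=255, ERR=-433/8
(0,2): OLD=5801/128 → NEW=0, ERR=5801/128
(0,3): OLD=239263/2048 → NEW=0, ERR=239263/2048
(1,0): OLD=829/128 → NEW=0, ERR=829/128
(1,1): OLD=199211/1024 → NEW=255, ERR=-61909/1024
(1,2): OLD=8199687/32768 → NEW=255, ERR=-156153/32768
Target (1,2): original=244, with diffused error = 8199687/32768

Answer: 8199687/32768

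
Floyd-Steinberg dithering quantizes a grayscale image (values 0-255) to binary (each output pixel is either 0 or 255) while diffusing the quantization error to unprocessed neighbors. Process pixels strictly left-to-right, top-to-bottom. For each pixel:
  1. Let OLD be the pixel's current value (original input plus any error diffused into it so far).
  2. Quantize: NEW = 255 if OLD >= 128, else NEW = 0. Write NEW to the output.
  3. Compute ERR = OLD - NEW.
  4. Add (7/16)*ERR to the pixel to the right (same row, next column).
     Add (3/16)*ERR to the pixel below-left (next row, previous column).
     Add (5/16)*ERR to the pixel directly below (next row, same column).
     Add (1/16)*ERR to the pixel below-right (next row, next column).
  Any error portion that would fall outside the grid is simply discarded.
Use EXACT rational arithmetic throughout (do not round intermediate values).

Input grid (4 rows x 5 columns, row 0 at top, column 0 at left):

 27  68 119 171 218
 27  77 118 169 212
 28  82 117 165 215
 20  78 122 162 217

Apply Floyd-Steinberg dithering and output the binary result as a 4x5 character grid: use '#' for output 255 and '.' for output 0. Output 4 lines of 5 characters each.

Answer: ..#.#
..###
.#.##
...#.

Derivation:
(0,0): OLD=27 → NEW=0, ERR=27
(0,1): OLD=1277/16 → NEW=0, ERR=1277/16
(0,2): OLD=39403/256 → NEW=255, ERR=-25877/256
(0,3): OLD=519277/4096 → NEW=0, ERR=519277/4096
(0,4): OLD=17921787/65536 → NEW=255, ERR=1210107/65536
(1,0): OLD=12903/256 → NEW=0, ERR=12903/256
(1,1): OLD=218577/2048 → NEW=0, ERR=218577/2048
(1,2): OLD=10607909/65536 → NEW=255, ERR=-6103771/65536
(1,3): OLD=43257729/262144 → NEW=255, ERR=-23588991/262144
(1,4): OLD=781505379/4194304 → NEW=255, ERR=-288042141/4194304
(2,0): OLD=2089355/32768 → NEW=0, ERR=2089355/32768
(2,1): OLD=135198377/1048576 → NEW=255, ERR=-132188503/1048576
(2,2): OLD=378156603/16777216 → NEW=0, ERR=378156603/16777216
(2,3): OLD=34371398273/268435456 → NEW=255, ERR=-34079643007/268435456
(2,4): OLD=568531855687/4294967296 → NEW=255, ERR=-526684804793/4294967296
(3,0): OLD=273275611/16777216 → NEW=0, ERR=273275611/16777216
(3,1): OLD=7240017087/134217728 → NEW=0, ERR=7240017087/134217728
(3,2): OLD=519519591781/4294967296 → NEW=0, ERR=519519591781/4294967296
(3,3): OLD=1319946826141/8589934592 → NEW=255, ERR=-870486494819/8589934592
(3,4): OLD=17373450815537/137438953472 → NEW=0, ERR=17373450815537/137438953472
Row 0: ..#.#
Row 1: ..###
Row 2: .#.##
Row 3: ...#.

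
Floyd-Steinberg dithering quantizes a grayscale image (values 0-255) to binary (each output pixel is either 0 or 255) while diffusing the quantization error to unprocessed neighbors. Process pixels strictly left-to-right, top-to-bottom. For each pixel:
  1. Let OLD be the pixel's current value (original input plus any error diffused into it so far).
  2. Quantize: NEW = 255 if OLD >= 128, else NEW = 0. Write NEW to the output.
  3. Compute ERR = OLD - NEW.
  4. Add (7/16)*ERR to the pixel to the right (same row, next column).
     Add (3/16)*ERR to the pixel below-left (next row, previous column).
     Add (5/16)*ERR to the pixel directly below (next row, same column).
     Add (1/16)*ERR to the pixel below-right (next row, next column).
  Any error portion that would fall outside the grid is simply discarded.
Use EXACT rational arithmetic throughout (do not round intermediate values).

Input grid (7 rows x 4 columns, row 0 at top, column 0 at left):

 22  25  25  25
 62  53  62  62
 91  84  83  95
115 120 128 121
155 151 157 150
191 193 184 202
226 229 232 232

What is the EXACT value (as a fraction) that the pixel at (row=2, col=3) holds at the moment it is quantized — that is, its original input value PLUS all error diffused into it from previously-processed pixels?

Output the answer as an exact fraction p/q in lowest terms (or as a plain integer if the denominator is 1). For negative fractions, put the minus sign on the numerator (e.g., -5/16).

(0,0): OLD=22 → NEW=0, ERR=22
(0,1): OLD=277/8 → NEW=0, ERR=277/8
(0,2): OLD=5139/128 → NEW=0, ERR=5139/128
(0,3): OLD=87173/2048 → NEW=0, ERR=87173/2048
(1,0): OLD=9647/128 → NEW=0, ERR=9647/128
(1,1): OLD=108233/1024 → NEW=0, ERR=108233/1024
(1,2): OLD=4290429/32768 → NEW=255, ERR=-4065411/32768
(1,3): OLD=12337403/524288 → NEW=0, ERR=12337403/524288
(2,0): OLD=2201523/16384 → NEW=255, ERR=-1976397/16384
(2,1): OLD=23961313/524288 → NEW=0, ERR=23961313/524288
(2,2): OLD=78897285/1048576 → NEW=0, ERR=78897285/1048576
(2,3): OLD=2139397393/16777216 → NEW=0, ERR=2139397393/16777216
Target (2,3): original=95, with diffused error = 2139397393/16777216

Answer: 2139397393/16777216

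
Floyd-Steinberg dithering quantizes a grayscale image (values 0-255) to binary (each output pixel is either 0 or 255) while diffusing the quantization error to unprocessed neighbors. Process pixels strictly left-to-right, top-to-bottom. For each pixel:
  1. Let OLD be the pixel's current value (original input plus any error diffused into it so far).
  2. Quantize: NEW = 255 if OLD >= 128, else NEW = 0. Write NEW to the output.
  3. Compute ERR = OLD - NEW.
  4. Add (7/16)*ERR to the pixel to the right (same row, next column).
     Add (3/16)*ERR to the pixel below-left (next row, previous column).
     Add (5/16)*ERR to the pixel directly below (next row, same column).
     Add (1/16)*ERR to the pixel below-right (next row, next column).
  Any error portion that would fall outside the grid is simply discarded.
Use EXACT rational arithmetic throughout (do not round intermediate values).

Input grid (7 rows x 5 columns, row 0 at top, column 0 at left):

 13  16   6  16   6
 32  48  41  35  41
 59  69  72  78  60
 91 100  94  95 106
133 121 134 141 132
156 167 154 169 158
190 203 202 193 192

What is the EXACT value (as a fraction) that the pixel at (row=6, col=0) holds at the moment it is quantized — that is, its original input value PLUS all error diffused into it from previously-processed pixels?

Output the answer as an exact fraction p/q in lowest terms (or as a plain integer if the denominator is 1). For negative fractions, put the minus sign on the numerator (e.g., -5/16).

(0,0): OLD=13 → NEW=0, ERR=13
(0,1): OLD=347/16 → NEW=0, ERR=347/16
(0,2): OLD=3965/256 → NEW=0, ERR=3965/256
(0,3): OLD=93291/4096 → NEW=0, ERR=93291/4096
(0,4): OLD=1046253/65536 → NEW=0, ERR=1046253/65536
(1,0): OLD=10273/256 → NEW=0, ERR=10273/256
(1,1): OLD=155751/2048 → NEW=0, ERR=155751/2048
(1,2): OLD=5553395/65536 → NEW=0, ERR=5553395/65536
(1,3): OLD=21797751/262144 → NEW=0, ERR=21797751/262144
(1,4): OLD=351446405/4194304 → NEW=0, ERR=351446405/4194304
(2,0): OLD=2811485/32768 → NEW=0, ERR=2811485/32768
(2,1): OLD=155922767/1048576 → NEW=255, ERR=-111464113/1048576
(2,2): OLD=1213299885/16777216 → NEW=0, ERR=1213299885/16777216
(2,3): OLD=42045371063/268435456 → NEW=255, ERR=-26405670217/268435456
(2,4): OLD=207642092865/4294967296 → NEW=0, ERR=207642092865/4294967296
(3,0): OLD=1642171917/16777216 → NEW=0, ERR=1642171917/16777216
(3,1): OLD=17250499977/134217728 → NEW=255, ERR=-16975020663/134217728
(3,2): OLD=155388803763/4294967296 → NEW=0, ERR=155388803763/4294967296
(3,3): OLD=804643668507/8589934592 → NEW=0, ERR=804643668507/8589934592
(3,4): OLD=21432474229287/137438953472 → NEW=255, ERR=-13614458906073/137438953472
(4,0): OLD=300377139875/2147483648 → NEW=255, ERR=-247231190365/2147483648
(4,1): OLD=3024379135907/68719476736 → NEW=0, ERR=3024379135907/68719476736
(4,2): OLD=191556553839085/1099511627776 → NEW=255, ERR=-88818911243795/1099511627776
(4,3): OLD=2086770321418147/17592186044416 → NEW=0, ERR=2086770321418147/17592186044416
(4,4): OLD=44696745708949237/281474976710656 → NEW=255, ERR=-27079373352268043/281474976710656
(5,0): OLD=141039960882377/1099511627776 → NEW=255, ERR=-139335504200503/1099511627776
(5,1): OLD=905728883844123/8796093022208 → NEW=0, ERR=905728883844123/8796093022208
(5,2): OLD=55956389910801779/281474976710656 → NEW=255, ERR=-15819729150415501/281474976710656
(5,3): OLD=178334024337735357/1125899906842624 → NEW=255, ERR=-108770451907133763/1125899906842624
(5,4): OLD=1676847634673617679/18014398509481984 → NEW=0, ERR=1676847634673617679/18014398509481984
(6,0): OLD=23883889271024569/140737488355328 → NEW=255, ERR=-12004170259584071/140737488355328
Target (6,0): original=190, with diffused error = 23883889271024569/140737488355328

Answer: 23883889271024569/140737488355328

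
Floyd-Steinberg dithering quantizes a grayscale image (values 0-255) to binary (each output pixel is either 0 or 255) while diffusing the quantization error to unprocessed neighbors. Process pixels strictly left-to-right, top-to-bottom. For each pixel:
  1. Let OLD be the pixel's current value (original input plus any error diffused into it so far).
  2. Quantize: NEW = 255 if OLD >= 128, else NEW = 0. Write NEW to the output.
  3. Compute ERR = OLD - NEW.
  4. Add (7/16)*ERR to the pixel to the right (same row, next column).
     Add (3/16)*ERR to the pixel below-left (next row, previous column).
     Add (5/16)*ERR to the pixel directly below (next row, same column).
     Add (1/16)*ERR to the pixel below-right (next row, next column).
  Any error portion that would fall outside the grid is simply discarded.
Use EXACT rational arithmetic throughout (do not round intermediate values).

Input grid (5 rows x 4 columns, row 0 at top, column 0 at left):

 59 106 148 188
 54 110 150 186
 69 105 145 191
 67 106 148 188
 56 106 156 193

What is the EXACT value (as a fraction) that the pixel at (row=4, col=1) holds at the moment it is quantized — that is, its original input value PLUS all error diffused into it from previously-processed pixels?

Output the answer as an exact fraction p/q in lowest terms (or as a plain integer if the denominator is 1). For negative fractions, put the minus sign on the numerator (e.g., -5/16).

Answer: 4326284937805/34359738368

Derivation:
(0,0): OLD=59 → NEW=0, ERR=59
(0,1): OLD=2109/16 → NEW=255, ERR=-1971/16
(0,2): OLD=24091/256 → NEW=0, ERR=24091/256
(0,3): OLD=938685/4096 → NEW=255, ERR=-105795/4096
(1,0): OLD=12631/256 → NEW=0, ERR=12631/256
(1,1): OLD=234337/2048 → NEW=0, ERR=234337/2048
(1,2): OLD=14216437/65536 → NEW=255, ERR=-2495243/65536
(1,3): OLD=175272131/1048576 → NEW=255, ERR=-92114749/1048576
(2,0): OLD=3469243/32768 → NEW=0, ERR=3469243/32768
(2,1): OLD=191911609/1048576 → NEW=255, ERR=-75475271/1048576
(2,2): OLD=193548285/2097152 → NEW=0, ERR=193548285/2097152
(2,3): OLD=6762739241/33554432 → NEW=255, ERR=-1793640919/33554432
(3,0): OLD=1452726539/16777216 → NEW=0, ERR=1452726539/16777216
(3,1): OLD=39006633685/268435456 → NEW=255, ERR=-29444407595/268435456
(3,2): OLD=491046157611/4294967296 → NEW=0, ERR=491046157611/4294967296
(3,3): OLD=15605041429165/68719476736 → NEW=255, ERR=-1918425138515/68719476736
(4,0): OLD=268403068911/4294967296 → NEW=0, ERR=268403068911/4294967296
(4,1): OLD=4326284937805/34359738368 → NEW=0, ERR=4326284937805/34359738368
Target (4,1): original=106, with diffused error = 4326284937805/34359738368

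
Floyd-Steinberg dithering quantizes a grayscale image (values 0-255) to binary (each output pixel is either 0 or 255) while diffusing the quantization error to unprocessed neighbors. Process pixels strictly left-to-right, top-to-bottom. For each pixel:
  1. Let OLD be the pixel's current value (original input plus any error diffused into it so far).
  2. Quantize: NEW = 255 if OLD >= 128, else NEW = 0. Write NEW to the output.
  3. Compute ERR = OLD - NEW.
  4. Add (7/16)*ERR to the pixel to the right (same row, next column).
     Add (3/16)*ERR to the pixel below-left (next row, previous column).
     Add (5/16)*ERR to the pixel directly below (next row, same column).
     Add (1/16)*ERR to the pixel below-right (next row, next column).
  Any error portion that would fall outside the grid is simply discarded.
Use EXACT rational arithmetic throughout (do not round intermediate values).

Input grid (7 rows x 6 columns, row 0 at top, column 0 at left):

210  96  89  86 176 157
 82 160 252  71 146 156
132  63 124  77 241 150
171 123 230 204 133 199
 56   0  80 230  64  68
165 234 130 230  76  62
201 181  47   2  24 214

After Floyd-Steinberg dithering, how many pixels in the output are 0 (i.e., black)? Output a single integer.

(0,0): OLD=210 → NEW=255, ERR=-45
(0,1): OLD=1221/16 → NEW=0, ERR=1221/16
(0,2): OLD=31331/256 → NEW=0, ERR=31331/256
(0,3): OLD=571573/4096 → NEW=255, ERR=-472907/4096
(0,4): OLD=8223987/65536 → NEW=0, ERR=8223987/65536
(0,5): OLD=222194341/1048576 → NEW=255, ERR=-45192539/1048576
(1,0): OLD=21055/256 → NEW=0, ERR=21055/256
(1,1): OLD=491449/2048 → NEW=255, ERR=-30791/2048
(1,2): OLD=17484333/65536 → NEW=255, ERR=772653/65536
(1,3): OLD=18679401/262144 → NEW=0, ERR=18679401/262144
(1,4): OLD=3373773915/16777216 → NEW=255, ERR=-904416165/16777216
(1,5): OLD=34034955533/268435456 → NEW=0, ERR=34034955533/268435456
(2,0): OLD=5075203/32768 → NEW=255, ERR=-3280637/32768
(2,1): OLD=22912849/1048576 → NEW=0, ERR=22912849/1048576
(2,2): OLD=2510964787/16777216 → NEW=255, ERR=-1767225293/16777216
(2,3): OLD=5880456027/134217728 → NEW=0, ERR=5880456027/134217728
(2,4): OLD=1166292782737/4294967296 → NEW=255, ERR=71076122257/4294967296
(2,5): OLD=13296720270599/68719476736 → NEW=255, ERR=-4226746297081/68719476736
(3,0): OLD=2412740563/16777216 → NEW=255, ERR=-1865449517/16777216
(3,1): OLD=7405540183/134217728 → NEW=0, ERR=7405540183/134217728
(3,2): OLD=247822610677/1073741824 → NEW=255, ERR=-25981554443/1073741824
(3,3): OLD=13992981385823/68719476736 → NEW=255, ERR=-3530485181857/68719476736
(3,4): OLD=58769147298175/549755813888 → NEW=0, ERR=58769147298175/549755813888
(3,5): OLD=2001834434272273/8796093022208 → NEW=255, ERR=-241169286390767/8796093022208
(4,0): OLD=67857724157/2147483648 → NEW=0, ERR=67857724157/2147483648
(4,1): OLD=672780418905/34359738368 → NEW=0, ERR=672780418905/34359738368
(4,2): OLD=82265939693115/1099511627776 → NEW=0, ERR=82265939693115/1099511627776
(4,3): OLD=4665635325558343/17592186044416 → NEW=255, ERR=179627884232263/17592186044416
(4,4): OLD=26324037341915831/281474976710656 → NEW=0, ERR=26324037341915831/281474976710656
(4,5): OLD=482015753648747425/4503599627370496 → NEW=0, ERR=482015753648747425/4503599627370496
(5,0): OLD=98156668480795/549755813888 → NEW=255, ERR=-42031064060645/549755813888
(5,1): OLD=3917322478416843/17592186044416 → NEW=255, ERR=-568684962909237/17592186044416
(5,2): OLD=20037787317322985/140737488355328 → NEW=255, ERR=-15850272213285655/140737488355328
(5,3): OLD=928326526634980883/4503599627370496 → NEW=255, ERR=-220091378344495597/4503599627370496
(5,4): OLD=941711560641752755/9007199254740992 → NEW=0, ERR=941711560641752755/9007199254740992
(5,5): OLD=21189649316624114191/144115188075855872 → NEW=255, ERR=-15559723642719133169/144115188075855872
(6,0): OLD=48145445180410945/281474976710656 → NEW=255, ERR=-23630673880806335/281474976710656
(6,1): OLD=487620480276912301/4503599627370496 → NEW=0, ERR=487620480276912301/4503599627370496
(6,2): OLD=864537310514260709/18014398509481984 → NEW=0, ERR=864537310514260709/18014398509481984
(6,3): OLD=5847828879563289201/288230376151711744 → NEW=0, ERR=5847828879563289201/288230376151711744
(6,4): OLD=194844926231518257681/4611686018427387904 → NEW=0, ERR=194844926231518257681/4611686018427387904
(6,5): OLD=15146927946929520090583/73786976294838206464 → NEW=255, ERR=-3668751008254222557737/73786976294838206464
Output grid:
  Row 0: #..#.#  (3 black, running=3)
  Row 1: .##.#.  (3 black, running=6)
  Row 2: #.#.##  (2 black, running=8)
  Row 3: #.##.#  (2 black, running=10)
  Row 4: ...#..  (5 black, running=15)
  Row 5: ####.#  (1 black, running=16)
  Row 6: #....#  (4 black, running=20)

Answer: 20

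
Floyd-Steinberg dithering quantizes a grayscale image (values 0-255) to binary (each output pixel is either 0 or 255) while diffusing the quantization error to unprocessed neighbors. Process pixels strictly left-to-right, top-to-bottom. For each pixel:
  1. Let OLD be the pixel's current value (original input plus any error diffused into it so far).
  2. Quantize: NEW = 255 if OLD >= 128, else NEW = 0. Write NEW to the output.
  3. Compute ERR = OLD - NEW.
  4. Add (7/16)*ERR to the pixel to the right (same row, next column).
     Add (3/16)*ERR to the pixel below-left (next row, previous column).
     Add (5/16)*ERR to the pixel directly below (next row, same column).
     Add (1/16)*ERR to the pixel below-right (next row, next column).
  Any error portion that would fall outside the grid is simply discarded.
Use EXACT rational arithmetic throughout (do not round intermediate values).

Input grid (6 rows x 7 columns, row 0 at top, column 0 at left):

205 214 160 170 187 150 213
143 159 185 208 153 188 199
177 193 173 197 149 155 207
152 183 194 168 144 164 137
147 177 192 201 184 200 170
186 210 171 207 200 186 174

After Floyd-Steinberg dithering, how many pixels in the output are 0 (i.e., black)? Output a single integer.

(0,0): OLD=205 → NEW=255, ERR=-50
(0,1): OLD=1537/8 → NEW=255, ERR=-503/8
(0,2): OLD=16959/128 → NEW=255, ERR=-15681/128
(0,3): OLD=238393/2048 → NEW=0, ERR=238393/2048
(0,4): OLD=7796367/32768 → NEW=255, ERR=-559473/32768
(0,5): OLD=74726889/524288 → NEW=255, ERR=-58966551/524288
(0,6): OLD=1374007647/8388608 → NEW=255, ERR=-765087393/8388608
(1,0): OLD=14795/128 → NEW=0, ERR=14795/128
(1,1): OLD=167757/1024 → NEW=255, ERR=-93363/1024
(1,2): OLD=4086929/32768 → NEW=0, ERR=4086929/32768
(1,3): OLD=37759773/131072 → NEW=255, ERR=4336413/131072
(1,4): OLD=1244247703/8388608 → NEW=255, ERR=-894847337/8388608
(1,5): OLD=5906595079/67108864 → NEW=0, ERR=5906595079/67108864
(1,6): OLD=216869574281/1073741824 → NEW=255, ERR=-56934590839/1073741824
(2,0): OLD=3211679/16384 → NEW=255, ERR=-966241/16384
(2,1): OLD=88770437/524288 → NEW=255, ERR=-44923003/524288
(2,2): OLD=1467957583/8388608 → NEW=255, ERR=-671137457/8388608
(2,3): OLD=10746147095/67108864 → NEW=255, ERR=-6366613225/67108864
(2,4): OLD=49783687207/536870912 → NEW=0, ERR=49783687207/536870912
(2,5): OLD=3547034719085/17179869184 → NEW=255, ERR=-833831922835/17179869184
(2,6): OLD=48020224350667/274877906944 → NEW=255, ERR=-22073641920053/274877906944
(3,0): OLD=985700847/8388608 → NEW=0, ERR=985700847/8388608
(3,1): OLD=12679891075/67108864 → NEW=255, ERR=-4432869245/67108864
(3,2): OLD=62790173401/536870912 → NEW=0, ERR=62790173401/536870912
(3,3): OLD=433593490159/2147483648 → NEW=255, ERR=-114014840081/2147483648
(3,4): OLD=37031628754415/274877906944 → NEW=255, ERR=-33062237516305/274877906944
(3,5): OLD=191202866734973/2199023255552 → NEW=0, ERR=191202866734973/2199023255552
(3,6): OLD=5169002880389795/35184372088832 → NEW=255, ERR=-3803012002262365/35184372088832
(4,0): OLD=183969474273/1073741824 → NEW=255, ERR=-89834690847/1073741824
(4,1): OLD=2560275218861/17179869184 → NEW=255, ERR=-1820591423059/17179869184
(4,2): OLD=46207675227331/274877906944 → NEW=255, ERR=-23886191043389/274877906944
(4,3): OLD=288398185004369/2199023255552 → NEW=255, ERR=-272352745161391/2199023255552
(4,4): OLD=1850911575762563/17592186044416 → NEW=0, ERR=1850911575762563/17592186044416
(4,5): OLD=138157979674861987/562949953421312 → NEW=255, ERR=-5394258447572573/562949953421312
(4,6): OLD=1238171037876124517/9007199254740992 → NEW=255, ERR=-1058664772082828443/9007199254740992
(5,0): OLD=38478741154647/274877906944 → NEW=255, ERR=-31615125116073/274877906944
(5,1): OLD=230990161843805/2199023255552 → NEW=0, ERR=230990161843805/2199023255552
(5,2): OLD=2813958590362811/17592186044416 → NEW=255, ERR=-1672048850963269/17592186044416
(5,3): OLD=19845443458209031/140737488355328 → NEW=255, ERR=-16042616072399609/140737488355328
(5,4): OLD=1562487374938985613/9007199254740992 → NEW=255, ERR=-734348435019967347/9007199254740992
(5,5): OLD=9502558835852780925/72057594037927936 → NEW=255, ERR=-8872127643818842755/72057594037927936
(5,6): OLD=95466392330257047475/1152921504606846976 → NEW=0, ERR=95466392330257047475/1152921504606846976
Output grid:
  Row 0: ###.###  (1 black, running=1)
  Row 1: .#.##.#  (3 black, running=4)
  Row 2: ####.##  (1 black, running=5)
  Row 3: .#.##.#  (3 black, running=8)
  Row 4: ####.##  (1 black, running=9)
  Row 5: #.####.  (2 black, running=11)

Answer: 11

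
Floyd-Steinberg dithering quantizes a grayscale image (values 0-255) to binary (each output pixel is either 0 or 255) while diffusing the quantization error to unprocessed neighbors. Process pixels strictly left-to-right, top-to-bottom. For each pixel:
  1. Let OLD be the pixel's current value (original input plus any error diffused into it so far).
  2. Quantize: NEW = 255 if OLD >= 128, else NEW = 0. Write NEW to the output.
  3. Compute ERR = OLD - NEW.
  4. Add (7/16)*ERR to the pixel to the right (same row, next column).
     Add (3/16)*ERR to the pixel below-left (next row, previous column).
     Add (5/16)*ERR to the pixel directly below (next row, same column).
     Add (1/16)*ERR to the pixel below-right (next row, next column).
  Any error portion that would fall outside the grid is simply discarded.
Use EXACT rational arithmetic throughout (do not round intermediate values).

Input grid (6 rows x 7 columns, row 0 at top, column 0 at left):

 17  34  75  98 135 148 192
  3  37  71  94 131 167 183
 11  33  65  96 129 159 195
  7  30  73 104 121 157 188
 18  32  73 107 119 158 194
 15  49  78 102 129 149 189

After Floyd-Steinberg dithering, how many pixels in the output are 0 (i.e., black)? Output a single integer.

(0,0): OLD=17 → NEW=0, ERR=17
(0,1): OLD=663/16 → NEW=0, ERR=663/16
(0,2): OLD=23841/256 → NEW=0, ERR=23841/256
(0,3): OLD=568295/4096 → NEW=255, ERR=-476185/4096
(0,4): OLD=5514065/65536 → NEW=0, ERR=5514065/65536
(0,5): OLD=193787703/1048576 → NEW=255, ERR=-73599177/1048576
(0,6): OLD=2706031233/16777216 → NEW=255, ERR=-1572158847/16777216
(1,0): OLD=4117/256 → NEW=0, ERR=4117/256
(1,1): OLD=154643/2048 → NEW=0, ERR=154643/2048
(1,2): OLD=7466511/65536 → NEW=0, ERR=7466511/65536
(1,3): OLD=33845603/262144 → NEW=255, ERR=-33001117/262144
(1,4): OLD=1372208329/16777216 → NEW=0, ERR=1372208329/16777216
(1,5): OLD=22620684697/134217728 → NEW=255, ERR=-11604835943/134217728
(1,6): OLD=239448607447/2147483648 → NEW=0, ERR=239448607447/2147483648
(2,0): OLD=989057/32768 → NEW=0, ERR=989057/32768
(2,1): OLD=96646171/1048576 → NEW=0, ERR=96646171/1048576
(2,2): OLD=2047526929/16777216 → NEW=0, ERR=2047526929/16777216
(2,3): OLD=17785093321/134217728 → NEW=255, ERR=-16440427319/134217728
(2,4): OLD=82559826393/1073741824 → NEW=0, ERR=82559826393/1073741824
(2,5): OLD=6584637583027/34359738368 → NEW=255, ERR=-2177095700813/34359738368
(2,6): OLD=108147764396821/549755813888 → NEW=255, ERR=-32039968144619/549755813888
(3,0): OLD=565628145/16777216 → NEW=0, ERR=565628145/16777216
(3,1): OLD=13196566173/134217728 → NEW=0, ERR=13196566173/134217728
(3,2): OLD=147046387303/1073741824 → NEW=255, ERR=-126757777817/1073741824
(3,3): OLD=155126515073/4294967296 → NEW=0, ERR=155126515073/4294967296
(3,4): OLD=77677074051313/549755813888 → NEW=255, ERR=-62510658490127/549755813888
(3,5): OLD=357697532835043/4398046511104 → NEW=0, ERR=357697532835043/4398046511104
(3,6): OLD=14172939659757309/70368744177664 → NEW=255, ERR=-3771090105547011/70368744177664
(4,0): OLD=100869529983/2147483648 → NEW=0, ERR=100869529983/2147483648
(4,1): OLD=2173177367155/34359738368 → NEW=0, ERR=2173177367155/34359738368
(4,2): OLD=42164528835229/549755813888 → NEW=0, ERR=42164528835229/549755813888
(4,3): OLD=541591333578447/4398046511104 → NEW=0, ERR=541591333578447/4398046511104
(4,4): OLD=5448267851262973/35184372088832 → NEW=255, ERR=-3523747031389187/35184372088832
(4,5): OLD=137860894865112125/1125899906842624 → NEW=0, ERR=137860894865112125/1125899906842624
(4,6): OLD=4249702934857299899/18014398509481984 → NEW=255, ERR=-343968685060606021/18014398509481984
(5,0): OLD=22835431708425/549755813888 → NEW=0, ERR=22835431708425/549755813888
(5,1): OLD=458513477800451/4398046511104 → NEW=0, ERR=458513477800451/4398046511104
(5,2): OLD=6143939123800645/35184372088832 → NEW=255, ERR=-2828075758851515/35184372088832
(5,3): OLD=25707653515719097/281474976710656 → NEW=0, ERR=25707653515719097/281474976710656
(5,4): OLD=3032102247132459539/18014398509481984 → NEW=255, ERR=-1561569372785446381/18014398509481984
(5,5): OLD=20104073745531406691/144115188075855872 → NEW=255, ERR=-16645299213811840669/144115188075855872
(5,6): OLD=323174681385015383405/2305843009213693952 → NEW=255, ERR=-264815285964476574355/2305843009213693952
Output grid:
  Row 0: ...#.##  (4 black, running=4)
  Row 1: ...#.#.  (5 black, running=9)
  Row 2: ...#.##  (4 black, running=13)
  Row 3: ..#.#.#  (4 black, running=17)
  Row 4: ....#.#  (5 black, running=22)
  Row 5: ..#.###  (3 black, running=25)

Answer: 25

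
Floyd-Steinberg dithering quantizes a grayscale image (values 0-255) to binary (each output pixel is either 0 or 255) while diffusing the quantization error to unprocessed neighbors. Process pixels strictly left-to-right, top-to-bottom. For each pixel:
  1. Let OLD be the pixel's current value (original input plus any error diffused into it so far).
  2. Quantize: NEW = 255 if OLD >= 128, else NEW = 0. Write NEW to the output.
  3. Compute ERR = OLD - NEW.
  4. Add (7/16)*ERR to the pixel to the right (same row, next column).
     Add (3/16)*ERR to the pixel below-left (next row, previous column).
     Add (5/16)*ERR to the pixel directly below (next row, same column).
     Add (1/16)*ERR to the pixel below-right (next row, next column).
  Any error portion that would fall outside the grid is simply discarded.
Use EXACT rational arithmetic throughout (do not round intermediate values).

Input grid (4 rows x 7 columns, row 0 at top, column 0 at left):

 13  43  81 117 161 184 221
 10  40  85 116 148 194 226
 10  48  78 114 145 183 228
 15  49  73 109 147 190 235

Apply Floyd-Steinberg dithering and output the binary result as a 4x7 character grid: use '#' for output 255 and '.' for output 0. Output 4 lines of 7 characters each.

(0,0): OLD=13 → NEW=0, ERR=13
(0,1): OLD=779/16 → NEW=0, ERR=779/16
(0,2): OLD=26189/256 → NEW=0, ERR=26189/256
(0,3): OLD=662555/4096 → NEW=255, ERR=-381925/4096
(0,4): OLD=7877821/65536 → NEW=0, ERR=7877821/65536
(0,5): OLD=248082731/1048576 → NEW=255, ERR=-19304149/1048576
(0,6): OLD=3572635693/16777216 → NEW=255, ERR=-705554387/16777216
(1,0): OLD=5937/256 → NEW=0, ERR=5937/256
(1,1): OLD=174807/2048 → NEW=0, ERR=174807/2048
(1,2): OLD=9166627/65536 → NEW=255, ERR=-7545053/65536
(1,3): OLD=17150823/262144 → NEW=0, ERR=17150823/262144
(1,4): OLD=3437791445/16777216 → NEW=255, ERR=-840398635/16777216
(1,5): OLD=22274707557/134217728 → NEW=255, ERR=-11950813083/134217728
(1,6): OLD=370982506315/2147483648 → NEW=255, ERR=-176625823925/2147483648
(2,0): OLD=1089581/32768 → NEW=0, ERR=1089581/32768
(2,1): OLD=72439615/1048576 → NEW=0, ERR=72439615/1048576
(2,2): OLD=1507406973/16777216 → NEW=0, ERR=1507406973/16777216
(2,3): OLD=21094512341/134217728 → NEW=255, ERR=-13131008299/134217728
(2,4): OLD=79390453797/1073741824 → NEW=0, ERR=79390453797/1073741824
(2,5): OLD=5805784930807/34359738368 → NEW=255, ERR=-2955948353033/34359738368
(2,6): OLD=87463213031985/549755813888 → NEW=255, ERR=-52724519509455/549755813888
(3,0): OLD=643310045/16777216 → NEW=0, ERR=643310045/16777216
(3,1): OLD=14265881625/134217728 → NEW=0, ERR=14265881625/134217728
(3,2): OLD=143401501211/1073741824 → NEW=255, ERR=-130402663909/1073741824
(3,3): OLD=192298042349/4294967296 → NEW=0, ERR=192298042349/4294967296
(3,4): OLD=92055884436957/549755813888 → NEW=255, ERR=-48131848104483/549755813888
(3,5): OLD=490166611530599/4398046511104 → NEW=0, ERR=490166611530599/4398046511104
(3,6): OLD=17480478992898809/70368744177664 → NEW=255, ERR=-463550772405511/70368744177664
Row 0: ...#.##
Row 1: ..#.###
Row 2: ...#.##
Row 3: ..#.#.#

Answer: ...#.##
..#.###
...#.##
..#.#.#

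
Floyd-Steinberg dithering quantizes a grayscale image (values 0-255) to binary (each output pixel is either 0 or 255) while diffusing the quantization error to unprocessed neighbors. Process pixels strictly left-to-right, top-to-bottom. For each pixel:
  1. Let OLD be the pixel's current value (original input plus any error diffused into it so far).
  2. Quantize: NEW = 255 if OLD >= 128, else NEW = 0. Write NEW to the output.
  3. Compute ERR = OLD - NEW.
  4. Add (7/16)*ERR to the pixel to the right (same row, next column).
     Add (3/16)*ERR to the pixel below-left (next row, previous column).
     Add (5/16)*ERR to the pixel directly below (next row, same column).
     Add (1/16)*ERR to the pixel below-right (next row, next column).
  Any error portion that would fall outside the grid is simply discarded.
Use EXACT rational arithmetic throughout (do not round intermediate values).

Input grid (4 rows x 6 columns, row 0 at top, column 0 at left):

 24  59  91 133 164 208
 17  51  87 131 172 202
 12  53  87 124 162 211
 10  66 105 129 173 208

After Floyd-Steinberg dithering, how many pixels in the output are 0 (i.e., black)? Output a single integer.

(0,0): OLD=24 → NEW=0, ERR=24
(0,1): OLD=139/2 → NEW=0, ERR=139/2
(0,2): OLD=3885/32 → NEW=0, ERR=3885/32
(0,3): OLD=95291/512 → NEW=255, ERR=-35269/512
(0,4): OLD=1096605/8192 → NEW=255, ERR=-992355/8192
(0,5): OLD=20316491/131072 → NEW=255, ERR=-13106869/131072
(1,0): OLD=1201/32 → NEW=0, ERR=1201/32
(1,1): OLD=29031/256 → NEW=0, ERR=29031/256
(1,2): OLD=1359715/8192 → NEW=255, ERR=-729245/8192
(1,3): OLD=1815423/32768 → NEW=0, ERR=1815423/32768
(1,4): OLD=283804117/2097152 → NEW=255, ERR=-250969643/2097152
(1,5): OLD=3718615363/33554432 → NEW=0, ERR=3718615363/33554432
(2,0): OLD=184285/4096 → NEW=0, ERR=184285/4096
(2,1): OLD=12291487/131072 → NEW=0, ERR=12291487/131072
(2,2): OLD=246801981/2097152 → NEW=0, ERR=246801981/2097152
(2,3): OLD=2764851573/16777216 → NEW=255, ERR=-1513338507/16777216
(2,4): OLD=58723616447/536870912 → NEW=0, ERR=58723616447/536870912
(2,5): OLD=2456782514473/8589934592 → NEW=255, ERR=266349193513/8589934592
(3,0): OLD=87331581/2097152 → NEW=0, ERR=87331581/2097152
(3,1): OLD=2321996201/16777216 → NEW=255, ERR=-1956193879/16777216
(3,2): OLD=10698869891/134217728 → NEW=0, ERR=10698869891/134217728
(3,3): OLD=1404887914673/8589934592 → NEW=255, ERR=-785545406287/8589934592
(3,4): OLD=11500114343681/68719476736 → NEW=255, ERR=-6023352223999/68719476736
(3,5): OLD=204705543655151/1099511627776 → NEW=255, ERR=-75669921427729/1099511627776
Output grid:
  Row 0: ...###  (3 black, running=3)
  Row 1: ..#.#.  (4 black, running=7)
  Row 2: ...#.#  (4 black, running=11)
  Row 3: .#.###  (2 black, running=13)

Answer: 13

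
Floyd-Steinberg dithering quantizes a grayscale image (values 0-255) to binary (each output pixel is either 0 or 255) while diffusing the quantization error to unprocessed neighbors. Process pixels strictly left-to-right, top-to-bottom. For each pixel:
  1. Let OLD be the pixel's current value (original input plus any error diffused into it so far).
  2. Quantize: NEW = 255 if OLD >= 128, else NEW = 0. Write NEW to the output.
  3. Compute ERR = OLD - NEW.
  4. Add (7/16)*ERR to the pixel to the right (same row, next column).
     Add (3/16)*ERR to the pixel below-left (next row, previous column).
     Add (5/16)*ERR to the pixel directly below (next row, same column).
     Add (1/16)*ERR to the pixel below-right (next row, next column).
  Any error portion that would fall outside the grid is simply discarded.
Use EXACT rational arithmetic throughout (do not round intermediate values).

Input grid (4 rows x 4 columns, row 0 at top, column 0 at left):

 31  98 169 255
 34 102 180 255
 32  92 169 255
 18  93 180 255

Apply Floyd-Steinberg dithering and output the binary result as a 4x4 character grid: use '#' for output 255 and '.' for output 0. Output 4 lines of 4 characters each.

Answer: ..##
.###
..##
..##

Derivation:
(0,0): OLD=31 → NEW=0, ERR=31
(0,1): OLD=1785/16 → NEW=0, ERR=1785/16
(0,2): OLD=55759/256 → NEW=255, ERR=-9521/256
(0,3): OLD=977833/4096 → NEW=255, ERR=-66647/4096
(1,0): OLD=16539/256 → NEW=0, ERR=16539/256
(1,1): OLD=327869/2048 → NEW=255, ERR=-194371/2048
(1,2): OLD=8570625/65536 → NEW=255, ERR=-8141055/65536
(1,3): OLD=202630359/1048576 → NEW=255, ERR=-64756521/1048576
(2,0): OLD=1127023/32768 → NEW=0, ERR=1127023/32768
(2,1): OLD=60958773/1048576 → NEW=0, ERR=60958773/1048576
(2,2): OLD=289623625/2097152 → NEW=255, ERR=-245150135/2097152
(2,3): OLD=5932250245/33554432 → NEW=255, ERR=-2624129915/33554432
(3,0): OLD=665189887/16777216 → NEW=0, ERR=665189887/16777216
(3,1): OLD=29190960993/268435456 → NEW=0, ERR=29190960993/268435456
(3,2): OLD=773161081759/4294967296 → NEW=255, ERR=-322055578721/4294967296
(3,3): OLD=13087566894553/68719476736 → NEW=255, ERR=-4435899673127/68719476736
Row 0: ..##
Row 1: .###
Row 2: ..##
Row 3: ..##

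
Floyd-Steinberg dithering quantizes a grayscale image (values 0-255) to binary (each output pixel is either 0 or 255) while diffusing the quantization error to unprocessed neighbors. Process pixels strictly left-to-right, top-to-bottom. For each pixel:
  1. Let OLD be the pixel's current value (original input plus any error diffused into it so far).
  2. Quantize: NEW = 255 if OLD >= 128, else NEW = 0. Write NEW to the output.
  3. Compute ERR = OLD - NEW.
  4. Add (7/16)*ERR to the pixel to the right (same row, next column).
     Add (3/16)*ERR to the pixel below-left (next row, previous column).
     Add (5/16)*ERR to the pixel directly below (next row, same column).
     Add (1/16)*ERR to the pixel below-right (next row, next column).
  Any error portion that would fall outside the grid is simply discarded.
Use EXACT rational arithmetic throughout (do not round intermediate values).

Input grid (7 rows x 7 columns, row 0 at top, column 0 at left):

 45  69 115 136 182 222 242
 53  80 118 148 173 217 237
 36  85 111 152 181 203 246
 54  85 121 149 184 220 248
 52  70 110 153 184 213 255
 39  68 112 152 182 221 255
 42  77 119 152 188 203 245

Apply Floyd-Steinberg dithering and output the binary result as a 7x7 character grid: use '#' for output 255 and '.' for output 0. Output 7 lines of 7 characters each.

Answer: ..#.###
.#.####
..#.#.#
..#.###
.#.####
..#.#.#
..#.###

Derivation:
(0,0): OLD=45 → NEW=0, ERR=45
(0,1): OLD=1419/16 → NEW=0, ERR=1419/16
(0,2): OLD=39373/256 → NEW=255, ERR=-25907/256
(0,3): OLD=375707/4096 → NEW=0, ERR=375707/4096
(0,4): OLD=14557501/65536 → NEW=255, ERR=-2154179/65536
(0,5): OLD=217704619/1048576 → NEW=255, ERR=-49682261/1048576
(0,6): OLD=3712310445/16777216 → NEW=255, ERR=-565879635/16777216
(1,0): OLD=21425/256 → NEW=0, ERR=21425/256
(1,1): OLD=262487/2048 → NEW=255, ERR=-259753/2048
(1,2): OLD=3514531/65536 → NEW=0, ERR=3514531/65536
(1,3): OLD=49188199/262144 → NEW=255, ERR=-17658521/262144
(1,4): OLD=2182819669/16777216 → NEW=255, ERR=-2095370411/16777216
(1,5): OLD=18679605733/134217728 → NEW=255, ERR=-15545914907/134217728
(1,6): OLD=371137705419/2147483648 → NEW=255, ERR=-176470624821/2147483648
(2,0): OLD=1257389/32768 → NEW=0, ERR=1257389/32768
(2,1): OLD=81200319/1048576 → NEW=0, ERR=81200319/1048576
(2,2): OLD=2366939901/16777216 → NEW=255, ERR=-1911250179/16777216
(2,3): OLD=8193160021/134217728 → NEW=0, ERR=8193160021/134217728
(2,4): OLD=153276468261/1073741824 → NEW=255, ERR=-120527696859/1073741824
(2,5): OLD=3246346653047/34359738368 → NEW=0, ERR=3246346653047/34359738368
(2,6): OLD=139866952585905/549755813888 → NEW=255, ERR=-320779955535/549755813888
(3,0): OLD=1350752861/16777216 → NEW=0, ERR=1350752861/16777216
(3,1): OLD=16839170969/134217728 → NEW=0, ERR=16839170969/134217728
(3,2): OLD=168121415963/1073741824 → NEW=255, ERR=-105682749157/1073741824
(3,3): OLD=415961140781/4294967296 → NEW=0, ERR=415961140781/4294967296
(3,4): OLD=117000951066205/549755813888 → NEW=255, ERR=-23186781475235/549755813888
(3,5): OLD=984934103072231/4398046511104 → NEW=255, ERR=-136567757259289/4398046511104
(3,6): OLD=16898175428614265/70368744177664 → NEW=255, ERR=-1045854336690055/70368744177664
(4,0): OLD=216216777043/2147483648 → NEW=0, ERR=216216777043/2147483648
(4,1): OLD=4804632673847/34359738368 → NEW=255, ERR=-3957100609993/34359738368
(4,2): OLD=30158090539417/549755813888 → NEW=0, ERR=30158090539417/549755813888
(4,3): OLD=849727042139747/4398046511104 → NEW=255, ERR=-271774818191773/4398046511104
(4,4): OLD=5067097439360121/35184372088832 → NEW=255, ERR=-3904917443292039/35184372088832
(4,5): OLD=168116944331747001/1125899906842624 → NEW=255, ERR=-118987531913122119/1125899906842624
(4,6): OLD=3642129203732468703/18014398509481984 → NEW=255, ERR=-951542416185437217/18014398509481984
(5,0): OLD=26866517075093/549755813888 → NEW=0, ERR=26866517075093/549755813888
(5,1): OLD=307728831388807/4398046511104 → NEW=0, ERR=307728831388807/4398046511104
(5,2): OLD=4959945728271137/35184372088832 → NEW=255, ERR=-4012069154381023/35184372088832
(5,3): OLD=18414140788173957/281474976710656 → NEW=0, ERR=18414140788173957/281474976710656
(5,4): OLD=2742892730671405399/18014398509481984 → NEW=255, ERR=-1850778889246500521/18014398509481984
(5,5): OLD=18185256686115593319/144115188075855872 → NEW=0, ERR=18185256686115593319/144115188075855872
(5,6): OLD=661994663420003991081/2305843009213693952 → NEW=255, ERR=74004696070512033321/2305843009213693952
(6,0): OLD=4953334432632029/70368744177664 → NEW=0, ERR=4953334432632029/70368744177664
(6,1): OLD=125352439625736577/1125899906842624 → NEW=0, ERR=125352439625736577/1125899906842624
(6,2): OLD=2678997705601170531/18014398509481984 → NEW=255, ERR=-1914673914316735389/18014398509481984
(6,3): OLD=14347154376138059133/144115188075855872 → NEW=0, ERR=14347154376138059133/144115188075855872
(6,4): OLD=65485152617146587751/288230376151711744 → NEW=255, ERR=-8013593301539906969/288230376151711744
(6,5): OLD=8480551794317074664627/36893488147419103232 → NEW=255, ERR=-927287683274796659533/36893488147419103232
(6,6): OLD=148707261152245862608053/590295810358705651712 → NEW=255, ERR=-1818170489224078578507/590295810358705651712
Row 0: ..#.###
Row 1: .#.####
Row 2: ..#.#.#
Row 3: ..#.###
Row 4: .#.####
Row 5: ..#.#.#
Row 6: ..#.###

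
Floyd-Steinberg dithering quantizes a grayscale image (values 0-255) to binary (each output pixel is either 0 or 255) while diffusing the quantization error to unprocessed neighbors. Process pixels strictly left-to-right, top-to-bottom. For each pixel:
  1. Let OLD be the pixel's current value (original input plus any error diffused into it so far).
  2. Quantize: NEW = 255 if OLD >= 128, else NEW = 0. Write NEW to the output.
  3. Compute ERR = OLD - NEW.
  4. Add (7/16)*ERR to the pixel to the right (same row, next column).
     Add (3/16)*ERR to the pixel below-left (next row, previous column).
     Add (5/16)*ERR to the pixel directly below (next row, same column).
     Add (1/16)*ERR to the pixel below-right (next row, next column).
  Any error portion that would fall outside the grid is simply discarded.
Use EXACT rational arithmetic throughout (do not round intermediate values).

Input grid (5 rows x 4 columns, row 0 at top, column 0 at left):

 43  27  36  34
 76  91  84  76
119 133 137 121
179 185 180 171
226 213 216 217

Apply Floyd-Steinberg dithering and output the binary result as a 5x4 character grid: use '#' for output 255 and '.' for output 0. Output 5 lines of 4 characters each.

(0,0): OLD=43 → NEW=0, ERR=43
(0,1): OLD=733/16 → NEW=0, ERR=733/16
(0,2): OLD=14347/256 → NEW=0, ERR=14347/256
(0,3): OLD=239693/4096 → NEW=0, ERR=239693/4096
(1,0): OLD=25095/256 → NEW=0, ERR=25095/256
(1,1): OLD=330545/2048 → NEW=255, ERR=-191695/2048
(1,2): OLD=4875781/65536 → NEW=0, ERR=4875781/65536
(1,3): OLD=136670515/1048576 → NEW=255, ERR=-130716365/1048576
(2,0): OLD=4328107/32768 → NEW=255, ERR=-4027733/32768
(2,1): OLD=73452809/1048576 → NEW=0, ERR=73452809/1048576
(2,2): OLD=339051725/2097152 → NEW=255, ERR=-195722035/2097152
(2,3): OLD=1538893369/33554432 → NEW=0, ERR=1538893369/33554432
(3,0): OLD=2579042811/16777216 → NEW=255, ERR=-1699147269/16777216
(3,1): OLD=36883225061/268435456 → NEW=255, ERR=-31567816219/268435456
(3,2): OLD=482594657307/4294967296 → NEW=0, ERR=482594657307/4294967296
(3,3): OLD=15713246151485/68719476736 → NEW=255, ERR=-1810220416195/68719476736
(4,0): OLD=740027378719/4294967296 → NEW=255, ERR=-355189281761/4294967296
(4,1): OLD=5319150272989/34359738368 → NEW=255, ERR=-3442583010851/34359738368
(4,2): OLD=214393899831613/1099511627776 → NEW=255, ERR=-65981565251267/1099511627776
(4,3): OLD=3334360013854395/17592186044416 → NEW=255, ERR=-1151647427471685/17592186044416
Row 0: ....
Row 1: .#.#
Row 2: #.#.
Row 3: ##.#
Row 4: ####

Answer: ....
.#.#
#.#.
##.#
####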